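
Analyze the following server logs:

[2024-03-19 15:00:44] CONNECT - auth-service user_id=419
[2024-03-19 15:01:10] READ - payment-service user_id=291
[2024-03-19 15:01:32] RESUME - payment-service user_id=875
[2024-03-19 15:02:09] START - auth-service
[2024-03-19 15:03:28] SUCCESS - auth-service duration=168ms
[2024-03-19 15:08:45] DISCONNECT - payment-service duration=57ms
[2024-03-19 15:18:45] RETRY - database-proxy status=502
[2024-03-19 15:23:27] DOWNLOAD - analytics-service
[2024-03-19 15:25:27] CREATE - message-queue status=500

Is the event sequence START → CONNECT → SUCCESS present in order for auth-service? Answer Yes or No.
No

To verify sequence order:

1. Find all events in sequence START → CONNECT → SUCCESS for auth-service
2. Extract their timestamps
3. Check if timestamps are in ascending order
4. Result: No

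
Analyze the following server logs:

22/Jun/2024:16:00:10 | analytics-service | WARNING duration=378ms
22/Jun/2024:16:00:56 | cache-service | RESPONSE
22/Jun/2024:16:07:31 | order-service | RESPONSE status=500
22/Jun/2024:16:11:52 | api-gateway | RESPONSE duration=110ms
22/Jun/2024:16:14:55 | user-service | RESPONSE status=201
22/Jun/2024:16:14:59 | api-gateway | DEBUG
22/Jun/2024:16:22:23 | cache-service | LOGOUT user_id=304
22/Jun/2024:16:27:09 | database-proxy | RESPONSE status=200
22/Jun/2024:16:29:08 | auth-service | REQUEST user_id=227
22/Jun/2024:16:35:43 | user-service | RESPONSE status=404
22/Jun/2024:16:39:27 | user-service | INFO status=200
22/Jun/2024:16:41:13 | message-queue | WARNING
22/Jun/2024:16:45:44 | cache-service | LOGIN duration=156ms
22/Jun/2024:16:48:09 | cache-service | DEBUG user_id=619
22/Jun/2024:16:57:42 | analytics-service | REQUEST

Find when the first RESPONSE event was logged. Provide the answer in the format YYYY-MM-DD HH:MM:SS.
2024-06-22 16:00:56

To find the first event:

1. Filter for all RESPONSE events
2. Sort by timestamp
3. Select the first one
4. Timestamp: 2024-06-22 16:00:56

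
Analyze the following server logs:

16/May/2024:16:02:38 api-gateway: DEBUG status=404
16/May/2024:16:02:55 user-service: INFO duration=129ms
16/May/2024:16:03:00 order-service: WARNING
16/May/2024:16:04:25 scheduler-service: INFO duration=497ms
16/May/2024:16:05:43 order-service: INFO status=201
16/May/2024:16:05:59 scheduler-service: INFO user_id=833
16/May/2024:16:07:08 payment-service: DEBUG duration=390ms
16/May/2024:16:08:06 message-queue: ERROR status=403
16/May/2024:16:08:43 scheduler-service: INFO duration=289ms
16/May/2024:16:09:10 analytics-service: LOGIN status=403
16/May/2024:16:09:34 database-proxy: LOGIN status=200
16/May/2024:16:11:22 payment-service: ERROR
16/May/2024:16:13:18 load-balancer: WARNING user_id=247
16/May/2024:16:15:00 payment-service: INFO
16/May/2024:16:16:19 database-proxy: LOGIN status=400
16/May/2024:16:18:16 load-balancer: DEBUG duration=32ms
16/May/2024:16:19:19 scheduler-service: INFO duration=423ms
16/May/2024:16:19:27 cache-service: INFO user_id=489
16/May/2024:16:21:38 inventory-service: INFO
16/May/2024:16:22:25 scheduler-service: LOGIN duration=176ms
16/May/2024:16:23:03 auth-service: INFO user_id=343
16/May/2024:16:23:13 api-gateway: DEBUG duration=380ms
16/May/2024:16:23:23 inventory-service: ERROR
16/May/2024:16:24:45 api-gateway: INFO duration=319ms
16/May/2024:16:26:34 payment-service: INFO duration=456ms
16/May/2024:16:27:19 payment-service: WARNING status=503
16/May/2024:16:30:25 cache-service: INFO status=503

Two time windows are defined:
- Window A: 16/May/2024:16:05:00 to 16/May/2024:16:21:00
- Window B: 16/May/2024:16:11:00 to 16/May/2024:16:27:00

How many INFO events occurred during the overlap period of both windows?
3

To find overlap events:

1. Window A: 16/May/2024:16:05:00 to 16/May/2024:16:21:00
2. Window B: 16/May/2024:16:11:00 to 16/May/2024:16:27:00
3. Overlap period: 16/May/2024:16:11:00 to 16/May/2024:16:21:00
4. Count INFO events in overlap: 3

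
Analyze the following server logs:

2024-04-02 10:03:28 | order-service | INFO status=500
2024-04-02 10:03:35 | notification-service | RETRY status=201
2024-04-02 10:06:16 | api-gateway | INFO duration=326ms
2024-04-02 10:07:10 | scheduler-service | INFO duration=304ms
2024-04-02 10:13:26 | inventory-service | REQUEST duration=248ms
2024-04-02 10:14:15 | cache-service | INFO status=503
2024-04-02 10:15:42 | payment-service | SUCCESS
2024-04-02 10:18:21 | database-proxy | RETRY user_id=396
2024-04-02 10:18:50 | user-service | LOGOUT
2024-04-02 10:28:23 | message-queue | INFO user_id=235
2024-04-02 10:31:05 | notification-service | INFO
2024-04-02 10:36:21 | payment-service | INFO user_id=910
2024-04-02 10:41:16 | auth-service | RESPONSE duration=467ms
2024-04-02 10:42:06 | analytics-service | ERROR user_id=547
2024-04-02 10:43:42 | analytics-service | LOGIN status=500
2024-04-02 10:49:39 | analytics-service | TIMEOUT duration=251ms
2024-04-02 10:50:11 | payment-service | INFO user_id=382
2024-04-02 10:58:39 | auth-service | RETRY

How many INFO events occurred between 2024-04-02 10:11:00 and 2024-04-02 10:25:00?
1

To count events in the time window:

1. Window boundaries: 2024-04-02 10:11:00 to 2024-04-02 10:25:00
2. Filter for INFO events within this window
3. Count matching events: 1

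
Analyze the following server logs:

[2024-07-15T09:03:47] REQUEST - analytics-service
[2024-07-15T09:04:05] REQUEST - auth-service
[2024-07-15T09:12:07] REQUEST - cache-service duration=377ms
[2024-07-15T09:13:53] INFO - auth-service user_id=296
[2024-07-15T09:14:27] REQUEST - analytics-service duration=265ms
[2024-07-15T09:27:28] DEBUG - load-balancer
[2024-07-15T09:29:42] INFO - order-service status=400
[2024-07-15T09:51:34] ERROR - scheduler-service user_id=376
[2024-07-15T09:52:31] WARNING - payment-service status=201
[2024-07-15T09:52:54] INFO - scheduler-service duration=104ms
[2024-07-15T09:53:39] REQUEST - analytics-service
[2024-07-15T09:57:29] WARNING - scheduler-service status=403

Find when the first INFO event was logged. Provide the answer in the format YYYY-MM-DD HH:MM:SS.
2024-07-15 09:13:53

To find the first event:

1. Filter for all INFO events
2. Sort by timestamp
3. Select the first one
4. Timestamp: 2024-07-15 09:13:53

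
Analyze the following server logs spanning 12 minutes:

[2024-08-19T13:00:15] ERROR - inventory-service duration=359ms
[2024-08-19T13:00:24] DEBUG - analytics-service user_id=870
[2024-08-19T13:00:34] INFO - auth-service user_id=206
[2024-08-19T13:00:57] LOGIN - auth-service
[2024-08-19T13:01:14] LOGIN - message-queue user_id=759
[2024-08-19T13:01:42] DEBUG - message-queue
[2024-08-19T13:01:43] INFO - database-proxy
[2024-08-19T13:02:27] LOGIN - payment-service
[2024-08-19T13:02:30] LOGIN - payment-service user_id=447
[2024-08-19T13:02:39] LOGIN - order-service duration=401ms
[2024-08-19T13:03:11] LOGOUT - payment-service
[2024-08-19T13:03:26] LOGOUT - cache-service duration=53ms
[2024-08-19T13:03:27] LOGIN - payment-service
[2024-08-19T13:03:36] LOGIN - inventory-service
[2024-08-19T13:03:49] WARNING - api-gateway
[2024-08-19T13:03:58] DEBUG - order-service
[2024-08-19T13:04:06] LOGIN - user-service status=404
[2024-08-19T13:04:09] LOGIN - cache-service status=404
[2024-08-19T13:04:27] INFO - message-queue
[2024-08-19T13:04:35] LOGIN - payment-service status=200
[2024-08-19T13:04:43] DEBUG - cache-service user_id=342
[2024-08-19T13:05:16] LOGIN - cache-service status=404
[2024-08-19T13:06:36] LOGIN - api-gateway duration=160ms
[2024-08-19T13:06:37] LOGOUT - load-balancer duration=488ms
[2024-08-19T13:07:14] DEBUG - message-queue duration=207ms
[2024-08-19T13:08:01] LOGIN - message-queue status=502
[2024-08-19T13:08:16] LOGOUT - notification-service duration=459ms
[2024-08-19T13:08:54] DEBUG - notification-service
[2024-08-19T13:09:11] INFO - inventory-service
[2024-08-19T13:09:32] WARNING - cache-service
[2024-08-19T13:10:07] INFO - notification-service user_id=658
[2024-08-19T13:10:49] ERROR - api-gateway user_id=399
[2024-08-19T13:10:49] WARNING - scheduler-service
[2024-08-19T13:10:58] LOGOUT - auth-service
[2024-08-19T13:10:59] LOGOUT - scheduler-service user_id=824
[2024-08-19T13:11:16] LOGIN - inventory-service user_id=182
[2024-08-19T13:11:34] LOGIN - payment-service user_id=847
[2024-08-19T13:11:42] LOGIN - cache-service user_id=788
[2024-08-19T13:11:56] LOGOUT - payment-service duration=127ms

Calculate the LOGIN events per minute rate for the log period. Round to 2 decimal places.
1.33

To calculate the rate:

1. Count total LOGIN events: 16
2. Total time period: 12 minutes
3. Rate = 16 / 12 = 1.33 events per minute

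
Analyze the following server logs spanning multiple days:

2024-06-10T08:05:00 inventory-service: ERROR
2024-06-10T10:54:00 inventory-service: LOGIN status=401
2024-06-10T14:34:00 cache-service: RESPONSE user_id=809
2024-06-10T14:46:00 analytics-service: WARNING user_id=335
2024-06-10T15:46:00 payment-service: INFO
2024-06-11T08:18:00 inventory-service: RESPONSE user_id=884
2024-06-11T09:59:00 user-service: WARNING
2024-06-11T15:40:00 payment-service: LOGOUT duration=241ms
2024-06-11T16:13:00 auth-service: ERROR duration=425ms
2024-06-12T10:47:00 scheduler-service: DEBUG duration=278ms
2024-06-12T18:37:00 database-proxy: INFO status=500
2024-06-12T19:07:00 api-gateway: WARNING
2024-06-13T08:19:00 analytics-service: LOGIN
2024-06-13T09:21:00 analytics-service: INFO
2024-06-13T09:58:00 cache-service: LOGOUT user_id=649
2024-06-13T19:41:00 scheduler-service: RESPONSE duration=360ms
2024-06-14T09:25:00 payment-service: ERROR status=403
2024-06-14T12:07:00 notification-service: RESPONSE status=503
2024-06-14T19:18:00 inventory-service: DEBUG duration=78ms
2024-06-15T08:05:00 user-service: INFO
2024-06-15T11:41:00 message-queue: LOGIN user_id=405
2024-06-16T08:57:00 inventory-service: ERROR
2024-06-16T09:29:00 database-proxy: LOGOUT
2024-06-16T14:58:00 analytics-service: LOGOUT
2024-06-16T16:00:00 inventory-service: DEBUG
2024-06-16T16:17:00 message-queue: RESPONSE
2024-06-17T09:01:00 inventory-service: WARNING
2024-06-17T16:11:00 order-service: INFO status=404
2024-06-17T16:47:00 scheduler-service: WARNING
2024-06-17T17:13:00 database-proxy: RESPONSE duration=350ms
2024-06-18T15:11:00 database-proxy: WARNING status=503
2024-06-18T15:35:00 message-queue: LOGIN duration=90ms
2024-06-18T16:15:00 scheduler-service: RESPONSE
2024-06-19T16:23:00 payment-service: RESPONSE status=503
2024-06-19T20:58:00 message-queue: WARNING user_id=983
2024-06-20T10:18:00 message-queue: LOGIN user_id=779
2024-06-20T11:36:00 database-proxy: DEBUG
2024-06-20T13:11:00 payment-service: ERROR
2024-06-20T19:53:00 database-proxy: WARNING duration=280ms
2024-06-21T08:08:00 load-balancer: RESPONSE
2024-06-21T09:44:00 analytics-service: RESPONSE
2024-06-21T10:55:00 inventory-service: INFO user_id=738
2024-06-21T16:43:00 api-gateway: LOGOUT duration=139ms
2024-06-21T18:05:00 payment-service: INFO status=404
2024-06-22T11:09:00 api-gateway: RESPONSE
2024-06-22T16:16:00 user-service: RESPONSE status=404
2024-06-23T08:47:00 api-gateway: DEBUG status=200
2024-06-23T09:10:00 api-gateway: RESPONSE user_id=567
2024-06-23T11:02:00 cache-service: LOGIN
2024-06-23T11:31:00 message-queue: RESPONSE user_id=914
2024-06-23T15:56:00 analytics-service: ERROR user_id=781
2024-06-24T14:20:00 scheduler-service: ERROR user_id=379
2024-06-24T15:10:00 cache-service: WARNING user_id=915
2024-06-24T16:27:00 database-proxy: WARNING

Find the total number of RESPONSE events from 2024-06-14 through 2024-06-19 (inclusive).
5

To filter by date range:

1. Date range: 2024-06-14 through 2024-06-19, both dates inclusive
2. Filter for RESPONSE events whose date falls in this range
3. Count matching events: 5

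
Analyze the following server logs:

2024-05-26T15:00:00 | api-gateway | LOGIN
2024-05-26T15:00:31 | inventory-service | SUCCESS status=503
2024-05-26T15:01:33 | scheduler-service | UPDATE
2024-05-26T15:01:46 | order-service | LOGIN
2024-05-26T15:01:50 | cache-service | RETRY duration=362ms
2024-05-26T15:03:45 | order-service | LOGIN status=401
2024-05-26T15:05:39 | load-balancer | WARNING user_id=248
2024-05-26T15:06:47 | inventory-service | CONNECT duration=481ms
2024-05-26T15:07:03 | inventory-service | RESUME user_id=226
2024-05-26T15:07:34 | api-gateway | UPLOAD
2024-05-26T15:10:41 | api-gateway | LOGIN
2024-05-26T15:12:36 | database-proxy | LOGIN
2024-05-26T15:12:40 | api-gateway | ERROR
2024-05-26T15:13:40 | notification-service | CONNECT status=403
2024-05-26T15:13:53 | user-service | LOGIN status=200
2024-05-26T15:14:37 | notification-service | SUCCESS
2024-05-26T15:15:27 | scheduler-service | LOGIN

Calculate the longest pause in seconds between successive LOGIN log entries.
416

To find the longest gap:

1. Extract all LOGIN events in chronological order
2. Calculate time differences between consecutive events
3. Find the maximum difference
4. Longest gap: 416 seconds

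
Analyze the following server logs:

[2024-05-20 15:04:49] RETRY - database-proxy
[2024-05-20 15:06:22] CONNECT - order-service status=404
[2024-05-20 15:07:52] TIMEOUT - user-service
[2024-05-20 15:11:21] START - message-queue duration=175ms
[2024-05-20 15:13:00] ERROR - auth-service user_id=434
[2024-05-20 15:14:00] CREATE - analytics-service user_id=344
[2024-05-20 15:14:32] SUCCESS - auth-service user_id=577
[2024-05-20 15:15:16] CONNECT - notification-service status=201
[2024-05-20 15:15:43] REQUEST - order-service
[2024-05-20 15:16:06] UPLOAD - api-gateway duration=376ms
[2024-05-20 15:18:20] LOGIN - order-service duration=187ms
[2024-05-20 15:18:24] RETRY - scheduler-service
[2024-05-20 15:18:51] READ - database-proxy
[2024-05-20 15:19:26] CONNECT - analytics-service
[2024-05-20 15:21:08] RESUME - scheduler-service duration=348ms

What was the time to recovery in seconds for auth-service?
92

To calculate recovery time:

1. Find ERROR event for auth-service: 2024-05-20 15:13:00
2. Find next SUCCESS event for auth-service: 2024-05-20 15:14:32
3. Recovery time: 2024-05-20 15:14:32 - 2024-05-20 15:13:00 = 92 seconds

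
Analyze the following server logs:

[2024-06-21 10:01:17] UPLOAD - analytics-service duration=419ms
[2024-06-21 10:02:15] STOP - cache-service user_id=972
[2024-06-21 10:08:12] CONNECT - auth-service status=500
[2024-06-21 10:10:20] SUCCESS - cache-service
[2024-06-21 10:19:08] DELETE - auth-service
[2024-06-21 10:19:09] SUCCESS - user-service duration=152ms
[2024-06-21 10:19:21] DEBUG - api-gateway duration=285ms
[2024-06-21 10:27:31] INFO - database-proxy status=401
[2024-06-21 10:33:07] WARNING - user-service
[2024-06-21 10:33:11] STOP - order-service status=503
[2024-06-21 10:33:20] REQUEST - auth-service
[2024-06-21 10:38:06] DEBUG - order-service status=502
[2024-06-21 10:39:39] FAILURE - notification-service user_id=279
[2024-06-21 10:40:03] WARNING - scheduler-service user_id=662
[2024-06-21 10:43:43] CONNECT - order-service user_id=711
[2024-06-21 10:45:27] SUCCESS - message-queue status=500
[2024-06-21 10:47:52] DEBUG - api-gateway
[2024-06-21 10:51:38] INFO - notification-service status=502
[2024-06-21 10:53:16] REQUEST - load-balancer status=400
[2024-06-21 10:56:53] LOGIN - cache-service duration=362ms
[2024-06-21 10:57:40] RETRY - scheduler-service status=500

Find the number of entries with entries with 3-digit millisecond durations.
4

To find matching entries:

1. Pattern to match: entries with 3-digit millisecond durations
2. Scan each log entry for the pattern
3. Count matches: 4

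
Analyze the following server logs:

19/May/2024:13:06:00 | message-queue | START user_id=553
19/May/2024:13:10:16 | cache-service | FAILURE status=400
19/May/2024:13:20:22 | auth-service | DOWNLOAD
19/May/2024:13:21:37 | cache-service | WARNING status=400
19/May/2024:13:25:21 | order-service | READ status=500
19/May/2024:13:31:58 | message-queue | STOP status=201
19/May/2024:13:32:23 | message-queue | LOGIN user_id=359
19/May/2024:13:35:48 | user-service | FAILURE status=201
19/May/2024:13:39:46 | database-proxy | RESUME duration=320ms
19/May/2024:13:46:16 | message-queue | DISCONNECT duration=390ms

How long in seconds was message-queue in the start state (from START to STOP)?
1558

To calculate state duration:

1. Find START event for message-queue: 19/May/2024:13:06:00
2. Find STOP event for message-queue: 19/May/2024:13:31:58
3. Calculate duration: 19/May/2024:13:31:58 - 19/May/2024:13:06:00 = 1558 seconds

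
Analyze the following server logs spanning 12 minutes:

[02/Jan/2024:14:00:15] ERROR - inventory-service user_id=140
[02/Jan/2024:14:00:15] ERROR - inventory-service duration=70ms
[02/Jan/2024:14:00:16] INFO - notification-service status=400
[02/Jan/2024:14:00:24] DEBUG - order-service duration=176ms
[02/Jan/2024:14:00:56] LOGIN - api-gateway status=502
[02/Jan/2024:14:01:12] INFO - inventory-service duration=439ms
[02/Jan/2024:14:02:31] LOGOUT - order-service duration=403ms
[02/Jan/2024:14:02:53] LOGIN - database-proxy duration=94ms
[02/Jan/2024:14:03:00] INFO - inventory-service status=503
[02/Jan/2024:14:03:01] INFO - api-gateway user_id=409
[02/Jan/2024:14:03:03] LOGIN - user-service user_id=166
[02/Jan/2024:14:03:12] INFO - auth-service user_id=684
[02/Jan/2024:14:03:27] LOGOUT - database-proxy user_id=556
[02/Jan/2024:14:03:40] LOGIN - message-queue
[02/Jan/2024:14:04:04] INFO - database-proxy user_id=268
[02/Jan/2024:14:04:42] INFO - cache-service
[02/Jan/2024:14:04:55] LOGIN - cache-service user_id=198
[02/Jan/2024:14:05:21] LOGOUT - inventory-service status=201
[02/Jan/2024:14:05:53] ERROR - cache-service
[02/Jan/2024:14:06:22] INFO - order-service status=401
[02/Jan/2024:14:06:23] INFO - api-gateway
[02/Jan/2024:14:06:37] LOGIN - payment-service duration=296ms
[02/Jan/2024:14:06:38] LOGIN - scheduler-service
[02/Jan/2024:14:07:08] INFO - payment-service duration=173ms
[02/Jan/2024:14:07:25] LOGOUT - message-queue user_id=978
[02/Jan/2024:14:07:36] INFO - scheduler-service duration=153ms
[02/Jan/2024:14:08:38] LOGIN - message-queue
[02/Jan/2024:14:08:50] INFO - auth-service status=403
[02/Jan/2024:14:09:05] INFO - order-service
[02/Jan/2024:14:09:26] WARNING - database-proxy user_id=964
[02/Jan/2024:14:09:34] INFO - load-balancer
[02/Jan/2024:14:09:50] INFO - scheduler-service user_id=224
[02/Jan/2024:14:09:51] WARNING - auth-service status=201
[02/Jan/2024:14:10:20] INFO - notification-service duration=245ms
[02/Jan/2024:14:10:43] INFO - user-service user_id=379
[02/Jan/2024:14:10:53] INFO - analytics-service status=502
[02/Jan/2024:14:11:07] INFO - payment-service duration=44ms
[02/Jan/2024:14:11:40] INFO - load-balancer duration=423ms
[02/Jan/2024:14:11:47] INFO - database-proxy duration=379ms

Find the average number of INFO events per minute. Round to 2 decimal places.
1.75

To calculate the rate:

1. Count total INFO events: 21
2. Total time period: 12 minutes
3. Rate = 21 / 12 = 1.75 events per minute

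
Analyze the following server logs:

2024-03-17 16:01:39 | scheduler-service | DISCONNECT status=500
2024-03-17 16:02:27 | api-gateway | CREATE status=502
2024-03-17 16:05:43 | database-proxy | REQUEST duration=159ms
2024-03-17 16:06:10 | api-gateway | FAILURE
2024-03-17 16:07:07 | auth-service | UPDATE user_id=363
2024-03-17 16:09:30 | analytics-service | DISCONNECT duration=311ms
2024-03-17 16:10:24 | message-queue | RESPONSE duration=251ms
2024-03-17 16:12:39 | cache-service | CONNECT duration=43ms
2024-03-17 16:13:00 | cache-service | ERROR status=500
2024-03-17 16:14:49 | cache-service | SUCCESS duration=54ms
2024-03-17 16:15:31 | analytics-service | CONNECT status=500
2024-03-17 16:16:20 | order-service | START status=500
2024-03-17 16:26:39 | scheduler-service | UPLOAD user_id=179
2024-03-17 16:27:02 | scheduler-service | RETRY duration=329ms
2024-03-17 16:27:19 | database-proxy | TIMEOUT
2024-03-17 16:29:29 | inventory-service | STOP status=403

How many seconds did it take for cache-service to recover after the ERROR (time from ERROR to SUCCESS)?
109

To calculate recovery time:

1. Find ERROR event for cache-service: 2024-03-17 16:13:00
2. Find next SUCCESS event for cache-service: 2024-03-17 16:14:49
3. Recovery time: 2024-03-17 16:14:49 - 2024-03-17 16:13:00 = 109 seconds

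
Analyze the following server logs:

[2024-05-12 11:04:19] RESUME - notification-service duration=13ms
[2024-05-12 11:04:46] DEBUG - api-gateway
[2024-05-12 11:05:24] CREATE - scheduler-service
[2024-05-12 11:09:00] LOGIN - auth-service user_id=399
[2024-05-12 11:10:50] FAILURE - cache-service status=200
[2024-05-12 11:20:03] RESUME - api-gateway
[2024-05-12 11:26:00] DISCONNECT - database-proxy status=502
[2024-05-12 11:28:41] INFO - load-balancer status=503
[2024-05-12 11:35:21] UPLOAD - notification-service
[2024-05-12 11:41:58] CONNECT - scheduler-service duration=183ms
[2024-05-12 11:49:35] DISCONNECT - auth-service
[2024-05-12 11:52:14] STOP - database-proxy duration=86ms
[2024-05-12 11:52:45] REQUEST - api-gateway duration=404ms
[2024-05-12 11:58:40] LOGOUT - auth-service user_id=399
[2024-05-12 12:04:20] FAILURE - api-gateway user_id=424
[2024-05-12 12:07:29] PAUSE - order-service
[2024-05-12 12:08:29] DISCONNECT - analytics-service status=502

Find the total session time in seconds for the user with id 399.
2980

To calculate session duration:

1. Find LOGIN event for user_id=399: 2024-05-12 11:09:00
2. Find LOGOUT event for user_id=399: 2024-05-12 11:58:40
3. Session duration: 2024-05-12 11:58:40 - 2024-05-12 11:09:00 = 2980 seconds (49 minutes)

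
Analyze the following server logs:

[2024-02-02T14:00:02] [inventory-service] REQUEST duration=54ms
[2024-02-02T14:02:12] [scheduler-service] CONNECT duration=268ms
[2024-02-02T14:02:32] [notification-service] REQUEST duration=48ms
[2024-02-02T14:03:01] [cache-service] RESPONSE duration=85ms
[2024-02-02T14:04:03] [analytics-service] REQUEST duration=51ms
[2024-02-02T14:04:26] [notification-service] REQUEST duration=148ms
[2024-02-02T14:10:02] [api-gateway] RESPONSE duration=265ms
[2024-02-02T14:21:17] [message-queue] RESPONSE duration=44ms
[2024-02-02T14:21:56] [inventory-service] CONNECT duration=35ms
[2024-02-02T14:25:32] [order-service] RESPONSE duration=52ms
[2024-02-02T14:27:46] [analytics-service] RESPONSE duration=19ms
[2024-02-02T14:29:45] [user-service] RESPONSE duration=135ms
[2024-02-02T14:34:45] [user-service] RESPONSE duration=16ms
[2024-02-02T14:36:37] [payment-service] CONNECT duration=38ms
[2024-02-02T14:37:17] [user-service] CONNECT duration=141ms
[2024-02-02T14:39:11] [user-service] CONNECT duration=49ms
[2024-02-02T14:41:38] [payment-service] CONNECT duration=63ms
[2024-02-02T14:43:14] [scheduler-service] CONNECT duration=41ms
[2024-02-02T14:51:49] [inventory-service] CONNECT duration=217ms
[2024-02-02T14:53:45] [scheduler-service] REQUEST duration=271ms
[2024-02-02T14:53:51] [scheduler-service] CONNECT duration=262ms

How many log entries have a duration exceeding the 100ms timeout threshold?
8

To count timeouts:

1. Threshold: 100ms
2. Extract duration from each log entry
3. Count entries where duration > 100
4. Timeout count: 8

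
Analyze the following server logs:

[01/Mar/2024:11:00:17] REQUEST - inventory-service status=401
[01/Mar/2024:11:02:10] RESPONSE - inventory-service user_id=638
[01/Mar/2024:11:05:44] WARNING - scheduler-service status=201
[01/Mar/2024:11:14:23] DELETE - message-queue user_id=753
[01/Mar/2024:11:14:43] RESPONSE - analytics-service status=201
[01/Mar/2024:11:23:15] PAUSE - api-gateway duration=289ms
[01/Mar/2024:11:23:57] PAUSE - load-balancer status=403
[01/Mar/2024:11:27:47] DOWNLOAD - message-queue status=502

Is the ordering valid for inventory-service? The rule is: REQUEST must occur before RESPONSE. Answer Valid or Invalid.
Valid

To validate ordering:

1. Required order: REQUEST → RESPONSE
2. Rule: REQUEST must occur before RESPONSE
3. Check actual order of events for inventory-service
4. Result: Valid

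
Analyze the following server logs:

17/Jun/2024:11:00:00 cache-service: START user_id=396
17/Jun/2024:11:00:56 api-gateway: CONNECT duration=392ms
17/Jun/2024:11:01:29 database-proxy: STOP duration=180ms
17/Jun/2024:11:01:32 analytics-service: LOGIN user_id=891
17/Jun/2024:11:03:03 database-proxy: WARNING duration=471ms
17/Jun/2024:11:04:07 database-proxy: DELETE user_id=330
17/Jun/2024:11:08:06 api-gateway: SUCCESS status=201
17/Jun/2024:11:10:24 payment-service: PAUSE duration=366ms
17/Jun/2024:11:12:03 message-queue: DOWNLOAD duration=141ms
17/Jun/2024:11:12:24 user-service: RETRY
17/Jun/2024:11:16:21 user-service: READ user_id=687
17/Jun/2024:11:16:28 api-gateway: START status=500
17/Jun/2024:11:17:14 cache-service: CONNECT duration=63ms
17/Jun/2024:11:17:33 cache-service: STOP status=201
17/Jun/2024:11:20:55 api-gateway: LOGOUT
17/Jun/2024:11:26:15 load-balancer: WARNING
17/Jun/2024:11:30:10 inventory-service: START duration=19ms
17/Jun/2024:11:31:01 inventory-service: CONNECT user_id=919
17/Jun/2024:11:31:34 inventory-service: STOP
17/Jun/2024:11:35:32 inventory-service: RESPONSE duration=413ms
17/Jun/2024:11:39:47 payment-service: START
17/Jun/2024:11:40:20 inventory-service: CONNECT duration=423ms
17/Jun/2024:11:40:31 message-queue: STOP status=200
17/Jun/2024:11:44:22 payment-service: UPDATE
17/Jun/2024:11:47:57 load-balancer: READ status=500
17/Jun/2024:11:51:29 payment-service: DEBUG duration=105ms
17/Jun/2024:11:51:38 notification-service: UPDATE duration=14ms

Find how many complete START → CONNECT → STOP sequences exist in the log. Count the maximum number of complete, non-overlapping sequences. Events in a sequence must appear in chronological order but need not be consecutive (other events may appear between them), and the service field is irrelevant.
4

To count sequences:

1. Look for pattern: START → CONNECT → STOP
2. Greedily scan the log in chronological order, matching each sequence element in turn (ignoring service)
3. Each time the full pattern completes, increment the count and restart matching from the next event
4. Complete non-overlapping sequences found: 4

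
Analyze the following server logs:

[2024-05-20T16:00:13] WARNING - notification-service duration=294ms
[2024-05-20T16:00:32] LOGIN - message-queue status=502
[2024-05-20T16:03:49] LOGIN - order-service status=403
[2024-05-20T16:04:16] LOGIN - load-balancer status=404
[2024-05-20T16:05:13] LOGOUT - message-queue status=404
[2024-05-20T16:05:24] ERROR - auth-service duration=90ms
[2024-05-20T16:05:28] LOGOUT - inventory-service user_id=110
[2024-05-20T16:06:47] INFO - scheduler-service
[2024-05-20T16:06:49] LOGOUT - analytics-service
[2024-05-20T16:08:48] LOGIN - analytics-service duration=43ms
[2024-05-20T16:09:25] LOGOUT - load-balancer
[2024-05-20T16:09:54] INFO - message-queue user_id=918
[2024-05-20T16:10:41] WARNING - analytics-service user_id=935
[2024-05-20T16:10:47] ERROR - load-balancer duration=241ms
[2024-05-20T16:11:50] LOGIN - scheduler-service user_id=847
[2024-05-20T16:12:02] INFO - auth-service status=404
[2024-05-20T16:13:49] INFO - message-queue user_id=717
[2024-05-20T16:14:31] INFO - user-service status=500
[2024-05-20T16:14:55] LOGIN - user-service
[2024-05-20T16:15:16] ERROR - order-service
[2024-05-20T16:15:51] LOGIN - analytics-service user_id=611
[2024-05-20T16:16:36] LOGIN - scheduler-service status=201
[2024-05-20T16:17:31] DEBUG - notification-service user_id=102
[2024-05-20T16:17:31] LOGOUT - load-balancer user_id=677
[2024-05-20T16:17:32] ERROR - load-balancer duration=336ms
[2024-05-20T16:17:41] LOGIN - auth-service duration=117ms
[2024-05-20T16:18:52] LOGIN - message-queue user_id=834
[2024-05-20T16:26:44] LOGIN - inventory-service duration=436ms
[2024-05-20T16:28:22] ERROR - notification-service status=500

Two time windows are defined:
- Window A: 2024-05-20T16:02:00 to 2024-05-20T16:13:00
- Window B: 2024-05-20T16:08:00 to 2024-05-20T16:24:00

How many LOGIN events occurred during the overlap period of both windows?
2

To find overlap events:

1. Window A: 2024-05-20T16:02:00 to 2024-05-20T16:13:00
2. Window B: 2024-05-20T16:08:00 to 2024-05-20T16:24:00
3. Overlap period: 2024-05-20T16:08:00 to 2024-05-20T16:13:00
4. Count LOGIN events in overlap: 2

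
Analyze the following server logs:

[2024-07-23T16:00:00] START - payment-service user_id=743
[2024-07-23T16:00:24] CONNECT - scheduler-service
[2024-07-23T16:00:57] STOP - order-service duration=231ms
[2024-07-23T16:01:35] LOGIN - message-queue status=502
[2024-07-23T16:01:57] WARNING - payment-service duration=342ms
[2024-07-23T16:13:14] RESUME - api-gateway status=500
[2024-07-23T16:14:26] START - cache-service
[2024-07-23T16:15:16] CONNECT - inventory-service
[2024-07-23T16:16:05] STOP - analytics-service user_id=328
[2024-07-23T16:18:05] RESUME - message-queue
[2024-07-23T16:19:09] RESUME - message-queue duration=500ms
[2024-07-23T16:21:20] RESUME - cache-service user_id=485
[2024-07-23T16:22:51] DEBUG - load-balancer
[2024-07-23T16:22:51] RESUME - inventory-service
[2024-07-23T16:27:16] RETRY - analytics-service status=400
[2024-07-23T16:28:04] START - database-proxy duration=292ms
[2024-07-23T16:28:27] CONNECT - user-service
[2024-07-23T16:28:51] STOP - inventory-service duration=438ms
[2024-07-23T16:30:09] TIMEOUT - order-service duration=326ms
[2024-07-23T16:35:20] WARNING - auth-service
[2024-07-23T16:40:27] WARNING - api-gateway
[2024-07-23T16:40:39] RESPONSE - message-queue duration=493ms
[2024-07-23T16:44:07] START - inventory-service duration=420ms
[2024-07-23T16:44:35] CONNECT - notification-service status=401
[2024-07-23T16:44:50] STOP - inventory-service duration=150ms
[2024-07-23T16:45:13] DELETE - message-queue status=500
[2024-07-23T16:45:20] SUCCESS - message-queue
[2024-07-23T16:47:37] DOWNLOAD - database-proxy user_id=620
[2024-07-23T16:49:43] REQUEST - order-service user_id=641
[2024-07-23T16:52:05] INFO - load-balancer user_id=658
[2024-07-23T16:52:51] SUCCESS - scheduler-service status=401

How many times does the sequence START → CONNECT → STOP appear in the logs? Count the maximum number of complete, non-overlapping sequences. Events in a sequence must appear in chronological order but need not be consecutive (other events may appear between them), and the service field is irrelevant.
4

To count sequences:

1. Look for pattern: START → CONNECT → STOP
2. Greedily scan the log in chronological order, matching each sequence element in turn (ignoring service)
3. Each time the full pattern completes, increment the count and restart matching from the next event
4. Complete non-overlapping sequences found: 4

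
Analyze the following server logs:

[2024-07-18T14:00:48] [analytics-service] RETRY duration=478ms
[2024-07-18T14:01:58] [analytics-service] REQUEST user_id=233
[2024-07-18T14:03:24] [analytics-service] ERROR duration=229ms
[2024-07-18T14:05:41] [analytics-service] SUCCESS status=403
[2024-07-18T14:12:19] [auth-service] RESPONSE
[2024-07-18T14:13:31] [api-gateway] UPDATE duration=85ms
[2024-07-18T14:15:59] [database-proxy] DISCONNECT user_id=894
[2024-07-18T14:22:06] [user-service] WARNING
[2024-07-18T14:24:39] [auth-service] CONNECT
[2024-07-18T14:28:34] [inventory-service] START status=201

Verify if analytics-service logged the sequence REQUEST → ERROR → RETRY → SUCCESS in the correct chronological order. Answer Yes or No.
No

To verify sequence order:

1. Find all events in sequence REQUEST → ERROR → RETRY → SUCCESS for analytics-service
2. Extract their timestamps
3. Check if timestamps are in ascending order
4. Result: No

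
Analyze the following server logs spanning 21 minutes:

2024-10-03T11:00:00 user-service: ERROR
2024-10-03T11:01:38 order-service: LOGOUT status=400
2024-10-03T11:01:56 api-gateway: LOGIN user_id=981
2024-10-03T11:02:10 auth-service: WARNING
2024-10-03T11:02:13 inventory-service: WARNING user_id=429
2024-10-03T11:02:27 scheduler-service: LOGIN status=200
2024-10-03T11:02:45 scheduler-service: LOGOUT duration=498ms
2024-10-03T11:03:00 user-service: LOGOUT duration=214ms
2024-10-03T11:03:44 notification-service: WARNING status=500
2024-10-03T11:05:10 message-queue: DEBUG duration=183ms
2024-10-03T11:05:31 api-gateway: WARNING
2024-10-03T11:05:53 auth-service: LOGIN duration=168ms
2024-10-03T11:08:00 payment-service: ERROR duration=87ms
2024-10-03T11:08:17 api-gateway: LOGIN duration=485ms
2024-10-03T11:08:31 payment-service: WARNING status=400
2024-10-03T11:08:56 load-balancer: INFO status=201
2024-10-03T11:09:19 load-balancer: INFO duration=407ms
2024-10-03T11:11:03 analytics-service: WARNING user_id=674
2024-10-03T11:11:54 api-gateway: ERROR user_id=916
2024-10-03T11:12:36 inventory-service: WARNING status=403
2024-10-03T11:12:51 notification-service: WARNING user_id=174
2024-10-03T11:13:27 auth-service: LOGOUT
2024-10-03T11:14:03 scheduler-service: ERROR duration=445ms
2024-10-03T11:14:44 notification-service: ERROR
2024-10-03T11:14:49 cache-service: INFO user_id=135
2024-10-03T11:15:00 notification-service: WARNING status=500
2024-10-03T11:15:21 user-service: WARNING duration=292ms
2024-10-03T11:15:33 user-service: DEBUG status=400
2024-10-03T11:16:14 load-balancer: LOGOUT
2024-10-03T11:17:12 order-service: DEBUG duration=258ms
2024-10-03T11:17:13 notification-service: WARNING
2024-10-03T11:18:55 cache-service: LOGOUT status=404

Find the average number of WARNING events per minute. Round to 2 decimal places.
0.52

To calculate the rate:

1. Count total WARNING events: 11
2. Total time period: 21 minutes
3. Rate = 11 / 21 = 0.52 events per minute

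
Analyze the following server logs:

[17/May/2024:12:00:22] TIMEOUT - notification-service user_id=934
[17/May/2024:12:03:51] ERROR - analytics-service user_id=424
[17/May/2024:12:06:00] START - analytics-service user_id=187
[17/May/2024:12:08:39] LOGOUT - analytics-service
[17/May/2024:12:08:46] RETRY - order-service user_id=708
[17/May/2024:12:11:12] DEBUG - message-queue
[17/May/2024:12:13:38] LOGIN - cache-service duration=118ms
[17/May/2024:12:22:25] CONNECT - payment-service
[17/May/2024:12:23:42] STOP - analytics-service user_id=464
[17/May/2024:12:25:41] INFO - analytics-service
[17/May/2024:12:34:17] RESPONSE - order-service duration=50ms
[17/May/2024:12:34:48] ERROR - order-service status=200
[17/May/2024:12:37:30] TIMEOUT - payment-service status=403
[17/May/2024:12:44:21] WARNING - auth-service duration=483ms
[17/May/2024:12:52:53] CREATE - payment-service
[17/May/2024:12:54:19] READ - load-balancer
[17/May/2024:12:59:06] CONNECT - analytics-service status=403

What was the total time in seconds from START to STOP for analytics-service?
1062

To calculate state duration:

1. Find START event for analytics-service: 17/May/2024:12:06:00
2. Find STOP event for analytics-service: 17/May/2024:12:23:42
3. Calculate duration: 17/May/2024:12:23:42 - 17/May/2024:12:06:00 = 1062 seconds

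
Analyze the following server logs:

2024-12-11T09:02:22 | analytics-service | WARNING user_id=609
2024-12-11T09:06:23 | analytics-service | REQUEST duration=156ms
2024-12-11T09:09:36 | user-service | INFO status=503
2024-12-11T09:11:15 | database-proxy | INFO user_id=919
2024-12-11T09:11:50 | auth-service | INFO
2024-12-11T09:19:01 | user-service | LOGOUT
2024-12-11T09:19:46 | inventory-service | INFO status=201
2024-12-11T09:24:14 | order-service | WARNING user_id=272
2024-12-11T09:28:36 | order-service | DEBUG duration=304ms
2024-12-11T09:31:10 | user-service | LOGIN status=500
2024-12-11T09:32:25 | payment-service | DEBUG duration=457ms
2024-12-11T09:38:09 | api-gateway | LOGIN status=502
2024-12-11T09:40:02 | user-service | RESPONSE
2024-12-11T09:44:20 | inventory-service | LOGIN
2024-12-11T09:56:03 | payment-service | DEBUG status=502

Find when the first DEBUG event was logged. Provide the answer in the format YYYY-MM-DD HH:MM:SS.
2024-12-11 09:28:36

To find the first event:

1. Filter for all DEBUG events
2. Sort by timestamp
3. Select the first one
4. Timestamp: 2024-12-11 09:28:36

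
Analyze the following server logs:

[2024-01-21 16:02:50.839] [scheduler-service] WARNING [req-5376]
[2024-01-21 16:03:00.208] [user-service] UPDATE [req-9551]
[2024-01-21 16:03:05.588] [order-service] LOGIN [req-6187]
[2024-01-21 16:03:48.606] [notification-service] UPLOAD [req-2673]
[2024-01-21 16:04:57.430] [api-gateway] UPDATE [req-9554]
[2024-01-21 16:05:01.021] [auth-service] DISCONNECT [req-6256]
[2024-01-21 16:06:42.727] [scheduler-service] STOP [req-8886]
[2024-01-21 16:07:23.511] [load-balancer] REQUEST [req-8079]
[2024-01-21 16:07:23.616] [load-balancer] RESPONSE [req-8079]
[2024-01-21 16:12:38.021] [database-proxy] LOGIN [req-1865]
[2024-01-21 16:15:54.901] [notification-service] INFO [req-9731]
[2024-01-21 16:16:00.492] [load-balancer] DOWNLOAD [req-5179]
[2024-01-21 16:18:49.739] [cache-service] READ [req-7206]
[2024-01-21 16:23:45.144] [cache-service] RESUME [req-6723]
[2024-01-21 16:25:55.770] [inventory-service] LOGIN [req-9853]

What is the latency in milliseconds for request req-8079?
105

To calculate latency:

1. Find REQUEST with id req-8079: 2024-01-21 16:07:23.511
2. Find RESPONSE with id req-8079: 2024-01-21 16:07:23.616
3. Latency: 2024-01-21 16:07:23.616 - 2024-01-21 16:07:23.511 = 105ms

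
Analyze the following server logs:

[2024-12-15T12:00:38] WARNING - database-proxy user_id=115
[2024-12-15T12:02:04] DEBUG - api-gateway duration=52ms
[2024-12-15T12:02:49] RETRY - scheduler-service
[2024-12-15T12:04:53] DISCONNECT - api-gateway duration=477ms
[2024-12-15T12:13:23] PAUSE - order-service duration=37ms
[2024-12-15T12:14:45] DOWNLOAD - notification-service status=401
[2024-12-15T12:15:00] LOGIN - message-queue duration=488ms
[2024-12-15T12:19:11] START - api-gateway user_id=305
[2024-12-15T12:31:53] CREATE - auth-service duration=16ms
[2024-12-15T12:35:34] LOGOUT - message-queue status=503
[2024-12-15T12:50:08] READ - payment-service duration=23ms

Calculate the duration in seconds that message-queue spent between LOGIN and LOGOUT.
1234

To calculate state duration:

1. Find LOGIN event for message-queue: 2024-12-15T12:15:00
2. Find LOGOUT event for message-queue: 2024-12-15T12:35:34
3. Calculate duration: 2024-12-15T12:35:34 - 2024-12-15T12:15:00 = 1234 seconds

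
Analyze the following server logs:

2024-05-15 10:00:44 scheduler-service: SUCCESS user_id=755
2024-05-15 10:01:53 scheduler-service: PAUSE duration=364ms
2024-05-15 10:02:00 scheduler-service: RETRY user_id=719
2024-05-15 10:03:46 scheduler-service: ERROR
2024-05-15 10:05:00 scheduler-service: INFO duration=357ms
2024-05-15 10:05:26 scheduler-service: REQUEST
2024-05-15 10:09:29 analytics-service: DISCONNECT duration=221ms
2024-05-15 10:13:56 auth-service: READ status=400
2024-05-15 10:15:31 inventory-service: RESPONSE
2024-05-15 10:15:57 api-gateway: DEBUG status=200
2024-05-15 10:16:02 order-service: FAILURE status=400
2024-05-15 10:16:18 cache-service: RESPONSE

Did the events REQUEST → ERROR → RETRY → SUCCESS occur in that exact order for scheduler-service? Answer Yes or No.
No

To verify sequence order:

1. Find all events in sequence REQUEST → ERROR → RETRY → SUCCESS for scheduler-service
2. Extract their timestamps
3. Check if timestamps are in ascending order
4. Result: No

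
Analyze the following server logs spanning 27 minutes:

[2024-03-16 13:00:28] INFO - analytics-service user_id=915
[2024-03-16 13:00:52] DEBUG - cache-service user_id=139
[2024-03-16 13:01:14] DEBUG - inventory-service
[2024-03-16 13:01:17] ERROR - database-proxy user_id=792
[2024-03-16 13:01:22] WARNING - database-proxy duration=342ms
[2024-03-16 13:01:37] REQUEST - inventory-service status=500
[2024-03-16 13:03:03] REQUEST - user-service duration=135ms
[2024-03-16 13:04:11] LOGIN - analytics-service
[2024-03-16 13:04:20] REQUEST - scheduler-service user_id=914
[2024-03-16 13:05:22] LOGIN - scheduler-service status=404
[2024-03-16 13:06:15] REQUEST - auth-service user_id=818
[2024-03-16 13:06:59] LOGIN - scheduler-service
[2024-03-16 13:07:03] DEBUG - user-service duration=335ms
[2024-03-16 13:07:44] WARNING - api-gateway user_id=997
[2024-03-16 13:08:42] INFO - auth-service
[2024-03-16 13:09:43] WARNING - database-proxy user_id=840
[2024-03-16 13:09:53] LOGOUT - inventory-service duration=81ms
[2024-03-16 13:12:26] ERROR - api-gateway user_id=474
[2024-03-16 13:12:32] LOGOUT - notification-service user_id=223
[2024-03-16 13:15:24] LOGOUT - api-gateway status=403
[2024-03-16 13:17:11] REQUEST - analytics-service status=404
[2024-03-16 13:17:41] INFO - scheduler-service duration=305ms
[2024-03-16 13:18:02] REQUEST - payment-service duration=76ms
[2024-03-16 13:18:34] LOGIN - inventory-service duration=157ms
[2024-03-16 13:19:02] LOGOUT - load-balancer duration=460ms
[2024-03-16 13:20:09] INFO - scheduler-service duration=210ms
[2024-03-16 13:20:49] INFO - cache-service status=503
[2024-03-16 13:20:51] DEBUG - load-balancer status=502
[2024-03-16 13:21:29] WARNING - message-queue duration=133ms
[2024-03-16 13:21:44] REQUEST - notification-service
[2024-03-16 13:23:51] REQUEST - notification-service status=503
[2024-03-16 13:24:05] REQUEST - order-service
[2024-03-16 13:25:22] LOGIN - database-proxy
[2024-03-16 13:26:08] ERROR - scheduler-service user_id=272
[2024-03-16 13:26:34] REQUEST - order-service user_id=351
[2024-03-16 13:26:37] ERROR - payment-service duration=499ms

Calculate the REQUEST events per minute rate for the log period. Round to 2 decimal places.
0.37

To calculate the rate:

1. Count total REQUEST events: 10
2. Total time period: 27 minutes
3. Rate = 10 / 27 = 0.37 events per minute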